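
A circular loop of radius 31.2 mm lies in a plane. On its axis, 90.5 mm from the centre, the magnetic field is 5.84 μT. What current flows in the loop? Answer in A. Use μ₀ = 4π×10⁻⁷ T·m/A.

On the axis of a loop, B = μ₀IR²/[2(R²+z²)^(3/2)], so I = 2B(R²+z²)^(3/2)/(μ₀R²).
R² + z² = 0.0009734 + 0.00819 = 0.009164 m²; raised to 3/2 gives 8.77×10⁻⁴ m³.
I = 2 × 5.84×10⁻⁶ × 8.77×10⁻⁴ / (1.26×10⁻⁶ × 0.0009734) = 8.38 A.

I ≈ 8.38 A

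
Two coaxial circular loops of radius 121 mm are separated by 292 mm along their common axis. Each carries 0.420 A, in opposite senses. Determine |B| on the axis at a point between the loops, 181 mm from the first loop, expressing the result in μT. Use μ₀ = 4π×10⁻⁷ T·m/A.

B ≈ 0.498 μT

Each loop contributes B = μ₀IR²/[2(R²+z²)^(3/2)] on the axis, with z measured from that loop.
Loop 1 (z = 0.181 m): B₁ = 3.74×10⁻⁷ T. Loop 2 (z = 0.111 m): B₂ = 8.73×10⁻⁷ T.
The fields oppose: B = |B₁ − B₂| = 4.98×10⁻⁷ T.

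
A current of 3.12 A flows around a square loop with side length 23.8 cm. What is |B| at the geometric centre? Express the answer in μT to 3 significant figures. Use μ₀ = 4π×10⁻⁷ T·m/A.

B ≈ 14.8 μT

Each side is a finite straight segment at perpendicular distance d = a/(2 tan(π/4)) = 0.119 m from the centre, with end-angles ±π/4.
One side contributes B₁ = (μ₀I/4πd)·2 sin(π/4) = 3.71×10⁻⁶ T.
All 4 sides add in the same direction: B = 4 × 3.71×10⁻⁶ = 1.48×10⁻⁵ T.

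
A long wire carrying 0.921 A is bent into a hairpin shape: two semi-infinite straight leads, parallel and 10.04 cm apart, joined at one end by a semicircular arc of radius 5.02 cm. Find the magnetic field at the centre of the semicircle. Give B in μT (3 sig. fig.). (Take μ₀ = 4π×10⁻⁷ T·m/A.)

B ≈ 9.43 μT

The semicircular arc contributes B_arc = μ₀I·π/(4πR) = μ₀I/(4R) = 5.76×10⁻⁶ T.
Each semi-infinite lead is at perpendicular distance R = 0.0502 m from the centre, with the perpendicular foot at its near end, so it contributes μ₀I/(4πR); both point the same way, together 3.67×10⁻⁶ T.
Arc and leads all point the same direction: B = 5.76×10⁻⁶ + 3.67×10⁻⁶ = 9.43×10⁻⁶ T.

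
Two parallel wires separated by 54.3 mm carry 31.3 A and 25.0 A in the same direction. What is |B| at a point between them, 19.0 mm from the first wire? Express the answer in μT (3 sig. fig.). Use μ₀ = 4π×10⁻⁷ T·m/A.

B ≈ 188 μT

Each long wire gives B = μ₀I/(2πd). Distances are d₁ = 0.019 m and d₂ = 0.0353 m.
B₁ = 3.29×10⁻⁴ T, B₂ = 1.42×10⁻⁴ T.
Between parallel currents the two contributions point in opposite directions, so they subtract. B = |B₁ − B₂| = |3.29×10⁻⁴ − 1.42×10⁻⁴| = 1.88×10⁻⁴ T.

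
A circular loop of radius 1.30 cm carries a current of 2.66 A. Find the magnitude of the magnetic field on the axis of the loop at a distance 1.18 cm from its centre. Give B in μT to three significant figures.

On the axis of a circular loop, B = μ₀IR² / [2(R²+z²)^(3/2)].
R² + z² = (0.013)² + (0.0118)² = 0.0003082 m², and (R²+z²)^(3/2) = 5.41×10⁻⁶ m³.
B = (4π×10⁻⁷ × 2.66 × 0.000169) / (2 × 5.41×10⁻⁶) = 5.22×10⁻⁵ T.

B ≈ 52.2 μT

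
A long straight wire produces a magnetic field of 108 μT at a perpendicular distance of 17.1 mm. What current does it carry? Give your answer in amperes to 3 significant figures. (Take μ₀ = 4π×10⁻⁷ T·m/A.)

For a long straight wire B = μ₀I/(2πd), so I = 2πdB/μ₀.
I = 2π × 0.0171 × 1.08×10⁻⁴ / (4π×10⁻⁷) = 9.23 A.

I ≈ 9.23 A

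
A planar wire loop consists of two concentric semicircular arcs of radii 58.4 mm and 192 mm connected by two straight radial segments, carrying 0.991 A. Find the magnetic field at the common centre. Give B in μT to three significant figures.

The radial connectors point toward the centre, so dl × r̂ = 0 and they contribute nothing.
Each semicircle gives μ₀I/(4R): inner arc 5.33×10⁻⁶ T, outer arc 1.62×10⁻⁶ T.
The two arcs carry current in opposite angular senses, so their fields oppose: B = |5.33×10⁻⁶ − 1.62×10⁻⁶| = 3.71×10⁻⁶ T.

B ≈ 3.71 μT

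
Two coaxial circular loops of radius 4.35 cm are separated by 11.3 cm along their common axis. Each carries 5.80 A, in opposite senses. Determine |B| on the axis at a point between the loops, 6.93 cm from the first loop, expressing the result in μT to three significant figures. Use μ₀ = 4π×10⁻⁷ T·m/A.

B ≈ 16.8 μT

Each loop contributes B = μ₀IR²/[2(R²+z²)^(3/2)] on the axis, with z measured from that loop.
Loop 1 (z = 0.0693 m): B₁ = 1.26×10⁻⁵ T. Loop 2 (z = 0.0437 m): B₂ = 2.94×10⁻⁵ T.
The fields oppose: B = |B₁ − B₂| = 1.68×10⁻⁵ T.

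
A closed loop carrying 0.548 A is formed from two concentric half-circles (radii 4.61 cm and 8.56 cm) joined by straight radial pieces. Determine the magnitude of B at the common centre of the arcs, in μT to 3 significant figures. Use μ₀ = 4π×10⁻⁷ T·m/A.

The radial connectors point toward the centre, so dl × r̂ = 0 and they contribute nothing.
Each semicircle gives μ₀I/(4R): inner arc 3.73×10⁻⁶ T, outer arc 2.01×10⁻⁶ T.
The two arcs carry current in opposite angular senses, so their fields oppose: B = |3.73×10⁻⁶ − 2.01×10⁻⁶| = 1.72×10⁻⁶ T.

B ≈ 1.72 μT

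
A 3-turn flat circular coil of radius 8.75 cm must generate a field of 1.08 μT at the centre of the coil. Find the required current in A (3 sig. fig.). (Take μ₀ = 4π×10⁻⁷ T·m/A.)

I ≈ 0.0501 A

For an N-turn coil, B = Nμ₀I/(2R) with R = 0.0875 m, so I = 2RB/(Nμ₀) = 2 × 0.0875 × 1.08×10⁻⁶ / (3 × 4π×10⁻⁷) = 5.01×10⁻² A.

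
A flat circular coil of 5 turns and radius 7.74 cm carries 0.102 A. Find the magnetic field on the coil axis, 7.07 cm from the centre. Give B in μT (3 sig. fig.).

B ≈ 1.67 μT

For an N-turn flat coil, B = Nμ₀IR²/[2(R²+z²)^(3/2)] with R = 0.0774 m, z = 0.0707 m.
B = 5 × 3.33×10⁻⁷ T = 1.67×10⁻⁶ T.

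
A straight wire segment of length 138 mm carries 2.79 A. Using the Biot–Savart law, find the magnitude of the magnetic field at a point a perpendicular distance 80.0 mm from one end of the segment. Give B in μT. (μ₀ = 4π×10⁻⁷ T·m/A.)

B ≈ 3.02 μT

For a finite straight segment, B = (μ₀I/4πd)(sinθ₁ + sinθ₂), where θ₁, θ₂ are the angles from the perpendicular to each end.
The perpendicular foot is at one end, so the two end-offsets along the wire are 0 and L = 0.138 m.
sinθ₁ = 0/√(0²+0.08²) = 0.0000; sinθ₂ = 0.138/√(0.138²+0.08²) = 0.8651.
B = (4π×10⁻⁷ × 2.79) / (4π × 0.08) × (0.0000 + 0.8651) = 3.02×10⁻⁶ T.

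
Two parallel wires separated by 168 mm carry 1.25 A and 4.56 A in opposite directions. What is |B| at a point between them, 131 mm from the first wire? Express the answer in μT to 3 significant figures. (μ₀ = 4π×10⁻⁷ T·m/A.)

B ≈ 26.6 μT

Each long wire gives B = μ₀I/(2πd). Distances are d₁ = 0.131 m and d₂ = 0.037 m.
B₁ = 1.91×10⁻⁶ T, B₂ = 2.46×10⁻⁵ T.
Between antiparallel currents both contributions point the same way, so they add. B = B₁ + B₂ = 1.91×10⁻⁶ + 2.46×10⁻⁵ = 2.66×10⁻⁵ T.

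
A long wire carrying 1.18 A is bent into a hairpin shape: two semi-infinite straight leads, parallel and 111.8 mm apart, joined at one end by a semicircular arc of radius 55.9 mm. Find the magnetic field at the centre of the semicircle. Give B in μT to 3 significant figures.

B ≈ 10.9 μT

The semicircular arc contributes B_arc = μ₀I·π/(4πR) = μ₀I/(4R) = 6.63×10⁻⁶ T.
Each semi-infinite lead is at perpendicular distance R = 0.0559 m from the centre, with the perpendicular foot at its near end, so it contributes μ₀I/(4πR); both point the same way, together 4.22×10⁻⁶ T.
Arc and leads all point the same direction: B = 6.63×10⁻⁶ + 4.22×10⁻⁶ = 1.09×10⁻⁵ T.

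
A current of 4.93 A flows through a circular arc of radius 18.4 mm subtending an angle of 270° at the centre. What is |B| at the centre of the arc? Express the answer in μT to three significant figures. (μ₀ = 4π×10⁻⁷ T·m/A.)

The Biot–Savart field of a circular arc at its centre is B = μ₀Iφ/(4πR), with φ = 4.712 rad.
B = (4π×10⁻⁷ × 4.93 × 4.712) / (4π × 0.0184) = 1.26×10⁻⁴ T.

B ≈ 126 μT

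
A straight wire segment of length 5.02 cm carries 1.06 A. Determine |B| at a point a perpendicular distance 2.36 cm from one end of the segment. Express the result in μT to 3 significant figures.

For a finite straight segment, B = (μ₀I/4πd)(sinθ₁ + sinθ₂), where θ₁, θ₂ are the angles from the perpendicular to each end.
The perpendicular foot is at one end, so the two end-offsets along the wire are 0 and L = 0.0502 m.
sinθ₁ = 0/√(0²+0.0236²) = 0.0000; sinθ₂ = 0.0502/√(0.0502²+0.0236²) = 0.9050.
B = (4π×10⁻⁷ × 1.06) / (4π × 0.0236) × (0.0000 + 0.9050) = 4.06×10⁻⁶ T.

B ≈ 4.06 μT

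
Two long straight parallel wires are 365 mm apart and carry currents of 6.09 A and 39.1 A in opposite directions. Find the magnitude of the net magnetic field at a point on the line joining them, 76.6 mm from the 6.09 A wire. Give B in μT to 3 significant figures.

Each long wire gives B = μ₀I/(2πd). Distances are d₁ = 0.0766 m and d₂ = 0.2884 m.
B₁ = 1.59×10⁻⁵ T, B₂ = 2.71×10⁻⁵ T.
Between antiparallel currents both contributions point the same way, so they add. B = B₁ + B₂ = 1.59×10⁻⁵ + 2.71×10⁻⁵ = 4.30×10⁻⁵ T.

B ≈ 43.0 μT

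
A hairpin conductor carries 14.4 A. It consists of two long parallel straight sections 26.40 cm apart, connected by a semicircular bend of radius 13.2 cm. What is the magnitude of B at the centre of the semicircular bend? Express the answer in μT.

The semicircular arc contributes B_arc = μ₀I·π/(4πR) = μ₀I/(4R) = 3.43×10⁻⁵ T.
Each semi-infinite lead is at perpendicular distance R = 0.132 m from the centre, with the perpendicular foot at its near end, so it contributes μ₀I/(4πR); both point the same way, together 2.18×10⁻⁵ T.
Arc and leads all point the same direction: B = 3.43×10⁻⁵ + 2.18×10⁻⁵ = 5.61×10⁻⁵ T.

B ≈ 56.1 μT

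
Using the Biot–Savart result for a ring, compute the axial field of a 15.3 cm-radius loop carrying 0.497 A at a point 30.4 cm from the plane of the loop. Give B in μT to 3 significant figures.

B ≈ 0.185 μT

On the axis of a circular loop, B = μ₀IR² / [2(R²+z²)^(3/2)].
R² + z² = (0.153)² + (0.304)² = 0.1158 m², and (R²+z²)^(3/2) = 3.94×10⁻² m³.
B = (4π×10⁻⁷ × 0.497 × 0.02341) / (2 × 3.94×10⁻²) = 1.85×10⁻⁷ T.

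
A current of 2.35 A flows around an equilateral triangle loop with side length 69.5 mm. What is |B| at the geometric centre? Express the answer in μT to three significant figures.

B ≈ 60.9 μT

Each side is a finite straight segment at perpendicular distance d = a/(2 tan(π/3)) = 0.02006 m from the centre, with end-angles ±π/3.
One side contributes B₁ = (μ₀I/4πd)·2 sin(π/3) = 2.03×10⁻⁵ T.
All 3 sides add in the same direction: B = 3 × 2.03×10⁻⁵ = 6.09×10⁻⁵ T.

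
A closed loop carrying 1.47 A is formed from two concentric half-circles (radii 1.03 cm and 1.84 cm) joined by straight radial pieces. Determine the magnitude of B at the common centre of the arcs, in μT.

The radial connectors point toward the centre, so dl × r̂ = 0 and they contribute nothing.
Each semicircle gives μ₀I/(4R): inner arc 4.48×10⁻⁵ T, outer arc 2.51×10⁻⁵ T.
The two arcs carry current in opposite angular senses, so their fields oppose: B = |4.48×10⁻⁵ − 2.51×10⁻⁵| = 1.97×10⁻⁵ T.

B ≈ 19.7 μT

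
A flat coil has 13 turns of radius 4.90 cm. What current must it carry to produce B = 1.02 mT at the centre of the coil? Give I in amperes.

I ≈ 6.12 A

For an N-turn coil, B = Nμ₀I/(2R) with R = 0.049 m, so I = 2RB/(Nμ₀) = 2 × 0.049 × 1.02×10⁻³ / (13 × 4π×10⁻⁷) = 6.12 A.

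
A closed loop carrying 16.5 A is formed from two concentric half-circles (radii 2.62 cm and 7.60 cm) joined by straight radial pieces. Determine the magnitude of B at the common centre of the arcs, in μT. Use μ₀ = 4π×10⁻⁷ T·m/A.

The radial connectors point toward the centre, so dl × r̂ = 0 and they contribute nothing.
Each semicircle gives μ₀I/(4R): inner arc 1.98×10⁻⁴ T, outer arc 6.82×10⁻⁵ T.
The two arcs carry current in opposite angular senses, so their fields oppose: B = |1.98×10⁻⁴ − 6.82×10⁻⁵| = 1.30×10⁻⁴ T.

B ≈ 130 μT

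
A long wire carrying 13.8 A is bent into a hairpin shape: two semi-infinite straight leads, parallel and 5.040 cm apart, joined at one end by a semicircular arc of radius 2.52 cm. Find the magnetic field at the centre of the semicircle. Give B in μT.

B ≈ 282 μT

The semicircular arc contributes B_arc = μ₀I·π/(4πR) = μ₀I/(4R) = 1.72×10⁻⁴ T.
Each semi-infinite lead is at perpendicular distance R = 0.0252 m from the centre, with the perpendicular foot at its near end, so it contributes μ₀I/(4πR); both point the same way, together 1.10×10⁻⁴ T.
Arc and leads all point the same direction: B = 1.72×10⁻⁴ + 1.10×10⁻⁴ = 2.82×10⁻⁴ T.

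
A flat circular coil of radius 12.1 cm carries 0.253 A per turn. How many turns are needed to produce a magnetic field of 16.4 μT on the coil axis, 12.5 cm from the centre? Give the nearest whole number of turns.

For an N-turn coil, B = Nμ₀IR²/[2(R²+z²)^(3/2)]. A single turn gives B₁ = 4.42×10⁻⁷ T with R = 0.121 m, z = 0.125 m.
N = B/B₁ = 1.64×10⁻⁵ / 4.42×10⁻⁷ = 37.10.

N = 37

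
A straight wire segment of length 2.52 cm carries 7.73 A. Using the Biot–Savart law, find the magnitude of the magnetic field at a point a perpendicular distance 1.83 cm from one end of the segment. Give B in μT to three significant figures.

For a finite straight segment, B = (μ₀I/4πd)(sinθ₁ + sinθ₂), where θ₁, θ₂ are the angles from the perpendicular to each end.
The perpendicular foot is at one end, so the two end-offsets along the wire are 0 and L = 0.0252 m.
sinθ₁ = 0/√(0²+0.0183²) = 0.0000; sinθ₂ = 0.0252/√(0.0252²+0.0183²) = 0.8092.
B = (4π×10⁻⁷ × 7.73) / (4π × 0.0183) × (0.0000 + 0.8092) = 3.42×10⁻⁵ T.

B ≈ 34.2 μT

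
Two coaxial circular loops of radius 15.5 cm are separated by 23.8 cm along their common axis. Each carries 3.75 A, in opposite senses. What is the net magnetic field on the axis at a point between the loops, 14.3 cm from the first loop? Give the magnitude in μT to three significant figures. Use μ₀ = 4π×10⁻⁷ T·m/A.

Each loop contributes B = μ₀IR²/[2(R²+z²)^(3/2)] on the axis, with z measured from that loop.
Loop 1 (z = 0.143 m): B₁ = 6.04×10⁻⁶ T. Loop 2 (z = 0.095 m): B₂ = 9.42×10⁻⁶ T.
The fields oppose: B = |B₁ − B₂| = 3.39×10⁻⁶ T.

B ≈ 3.39 μT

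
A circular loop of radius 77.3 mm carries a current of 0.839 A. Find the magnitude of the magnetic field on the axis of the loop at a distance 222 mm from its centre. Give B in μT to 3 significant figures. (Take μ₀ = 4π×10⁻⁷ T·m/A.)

B ≈ 0.242 μT

On the axis of a circular loop, B = μ₀IR² / [2(R²+z²)^(3/2)].
R² + z² = (0.0773)² + (0.222)² = 0.05526 m², and (R²+z²)^(3/2) = 1.30×10⁻² m³.
B = (4π×10⁻⁷ × 0.839 × 0.005975) / (2 × 1.30×10⁻²) = 2.42×10⁻⁷ T.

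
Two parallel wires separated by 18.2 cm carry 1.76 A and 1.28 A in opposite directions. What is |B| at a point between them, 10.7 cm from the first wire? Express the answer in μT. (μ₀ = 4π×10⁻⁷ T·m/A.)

B ≈ 6.70 μT

Each long wire gives B = μ₀I/(2πd). Distances are d₁ = 0.107 m and d₂ = 0.075 m.
B₁ = 3.29×10⁻⁶ T, B₂ = 3.41×10⁻⁶ T.
Between antiparallel currents both contributions point the same way, so they add. B = B₁ + B₂ = 3.29×10⁻⁶ + 3.41×10⁻⁶ = 6.70×10⁻⁶ T.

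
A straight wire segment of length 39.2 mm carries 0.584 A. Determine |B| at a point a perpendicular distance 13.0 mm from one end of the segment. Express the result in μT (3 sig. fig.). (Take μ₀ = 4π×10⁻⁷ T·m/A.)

B ≈ 4.26 μT

For a finite straight segment, B = (μ₀I/4πd)(sinθ₁ + sinθ₂), where θ₁, θ₂ are the angles from the perpendicular to each end.
The perpendicular foot is at one end, so the two end-offsets along the wire are 0 and L = 0.0392 m.
sinθ₁ = 0/√(0²+0.013²) = 0.0000; sinθ₂ = 0.0392/√(0.0392²+0.013²) = 0.9492.
B = (4π×10⁻⁷ × 0.584) / (4π × 0.013) × (0.0000 + 0.9492) = 4.26×10⁻⁶ T.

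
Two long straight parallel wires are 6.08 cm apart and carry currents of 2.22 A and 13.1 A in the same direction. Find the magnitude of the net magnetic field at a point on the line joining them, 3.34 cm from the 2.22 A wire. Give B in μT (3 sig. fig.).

B ≈ 82.3 μT

Each long wire gives B = μ₀I/(2πd). Distances are d₁ = 0.0334 m and d₂ = 0.0274 m.
B₁ = 1.33×10⁻⁵ T, B₂ = 9.56×10⁻⁵ T.
Between parallel currents the two contributions point in opposite directions, so they subtract. B = |B₁ − B₂| = |1.33×10⁻⁵ − 9.56×10⁻⁵| = 8.23×10⁻⁵ T.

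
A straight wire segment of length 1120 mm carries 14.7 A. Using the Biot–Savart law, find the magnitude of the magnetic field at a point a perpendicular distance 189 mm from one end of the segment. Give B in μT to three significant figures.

For a finite straight segment, B = (μ₀I/4πd)(sinθ₁ + sinθ₂), where θ₁, θ₂ are the angles from the perpendicular to each end.
The perpendicular foot is at one end, so the two end-offsets along the wire are 0 and L = 1.12 m.
sinθ₁ = 0/√(0²+0.189²) = 0.0000; sinθ₂ = 1.12/√(1.12²+0.189²) = 0.9861.
B = (4π×10⁻⁷ × 14.7) / (4π × 0.189) × (0.0000 + 0.9861) = 7.67×10⁻⁶ T.

B ≈ 7.67 μT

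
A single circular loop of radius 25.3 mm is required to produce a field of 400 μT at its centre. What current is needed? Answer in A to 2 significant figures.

At the centre of a circular loop B = μ₀I/(2R), so I = 2RB/μ₀.
With R = 0.0253 m, I = 2 × 0.0253 × 4.00×10⁻⁴ / (4π×10⁻⁷) = 16.1 A.

I ≈ 16 A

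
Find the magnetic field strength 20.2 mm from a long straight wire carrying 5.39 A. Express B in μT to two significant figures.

B ≈ 53 μT

For an infinitely long straight wire, B = μ₀I/(2πd).
B = (4π×10⁻⁷ × 5.39) / (2π × 0.0202) = 5.34×10⁻⁵ T.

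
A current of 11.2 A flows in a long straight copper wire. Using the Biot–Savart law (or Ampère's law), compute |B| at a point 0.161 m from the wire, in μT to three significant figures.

B ≈ 13.9 μT

For an infinitely long straight wire, B = μ₀I/(2πd).
B = (4π×10⁻⁷ × 11.2) / (2π × 0.161) = 1.39×10⁻⁵ T.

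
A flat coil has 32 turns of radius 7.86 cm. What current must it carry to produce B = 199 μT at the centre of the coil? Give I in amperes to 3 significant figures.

For an N-turn coil, B = Nμ₀I/(2R) with R = 0.0786 m, so I = 2RB/(Nμ₀) = 2 × 0.0786 × 1.99×10⁻⁴ / (32 × 4π×10⁻⁷) = 0.778 A.

I ≈ 0.778 A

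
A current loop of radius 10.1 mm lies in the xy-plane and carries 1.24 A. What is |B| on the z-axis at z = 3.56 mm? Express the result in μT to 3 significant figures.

On the axis of a circular loop, B = μ₀IR² / [2(R²+z²)^(3/2)].
R² + z² = (0.0101)² + (0.00356)² = 0.0001147 m², and (R²+z²)^(3/2) = 1.23×10⁻⁶ m³.
B = (4π×10⁻⁷ × 1.24 × 0.000102) / (2 × 1.23×10⁻⁶) = 6.47×10⁻⁵ T.

B ≈ 64.7 μT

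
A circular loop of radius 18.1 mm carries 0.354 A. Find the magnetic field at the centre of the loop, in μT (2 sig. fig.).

At the centre of a circular loop the Biot–Savart law gives B = μ₀I/(2R).
B = (4π×10⁻⁷ × 0.354) / (2 × 0.0181) = 1.23×10⁻⁵ T.

B ≈ 12 μT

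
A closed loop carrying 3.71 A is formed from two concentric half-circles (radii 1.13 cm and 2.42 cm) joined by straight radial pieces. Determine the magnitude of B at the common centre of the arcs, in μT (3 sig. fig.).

B ≈ 55.0 μT

The radial connectors point toward the centre, so dl × r̂ = 0 and they contribute nothing.
Each semicircle gives μ₀I/(4R): inner arc 1.03×10⁻⁴ T, outer arc 4.82×10⁻⁵ T.
The two arcs carry current in opposite angular senses, so their fields oppose: B = |1.03×10⁻⁴ − 4.82×10⁻⁵| = 5.50×10⁻⁵ T.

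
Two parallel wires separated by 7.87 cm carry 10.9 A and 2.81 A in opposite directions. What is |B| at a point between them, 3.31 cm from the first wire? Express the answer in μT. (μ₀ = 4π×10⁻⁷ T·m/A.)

Each long wire gives B = μ₀I/(2πd). Distances are d₁ = 0.0331 m and d₂ = 0.0456 m.
B₁ = 6.59×10⁻⁵ T, B₂ = 1.23×10⁻⁵ T.
Between antiparallel currents both contributions point the same way, so they add. B = B₁ + B₂ = 6.59×10⁻⁵ + 1.23×10⁻⁵ = 7.82×10⁻⁵ T.

B ≈ 78.2 μT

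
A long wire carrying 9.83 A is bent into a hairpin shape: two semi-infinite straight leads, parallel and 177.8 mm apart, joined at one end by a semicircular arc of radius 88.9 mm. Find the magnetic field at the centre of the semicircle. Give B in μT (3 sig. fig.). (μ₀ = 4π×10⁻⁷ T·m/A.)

B ≈ 56.9 μT

The semicircular arc contributes B_arc = μ₀I·π/(4πR) = μ₀I/(4R) = 3.47×10⁻⁵ T.
Each semi-infinite lead is at perpendicular distance R = 0.0889 m from the centre, with the perpendicular foot at its near end, so it contributes μ₀I/(4πR); both point the same way, together 2.21×10⁻⁵ T.
Arc and leads all point the same direction: B = 3.47×10⁻⁵ + 2.21×10⁻⁵ = 5.69×10⁻⁵ T.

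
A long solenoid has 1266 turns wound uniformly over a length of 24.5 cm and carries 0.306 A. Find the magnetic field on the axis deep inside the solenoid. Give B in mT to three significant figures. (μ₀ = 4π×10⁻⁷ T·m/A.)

Inside a long solenoid, B = μ₀nI with n = 5167 turns/m.
B = 4π×10⁻⁷ × 5167 × 0.306 = 1.99×10⁻³ T.

B ≈ 1.99 mT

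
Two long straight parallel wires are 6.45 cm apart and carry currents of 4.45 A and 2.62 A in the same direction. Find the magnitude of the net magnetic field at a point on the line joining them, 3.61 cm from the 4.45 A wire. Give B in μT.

B ≈ 6.20 μT

Each long wire gives B = μ₀I/(2πd). Distances are d₁ = 0.0361 m and d₂ = 0.0284 m.
B₁ = 2.47×10⁻⁵ T, B₂ = 1.85×10⁻⁵ T.
Between parallel currents the two contributions point in opposite directions, so they subtract. B = |B₁ − B₂| = |2.47×10⁻⁵ − 1.85×10⁻⁵| = 6.20×10⁻⁶ T.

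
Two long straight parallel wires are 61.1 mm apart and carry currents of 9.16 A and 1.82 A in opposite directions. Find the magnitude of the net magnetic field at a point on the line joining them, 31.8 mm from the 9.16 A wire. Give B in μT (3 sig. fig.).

Each long wire gives B = μ₀I/(2πd). Distances are d₁ = 0.0318 m and d₂ = 0.0293 m.
B₁ = 5.76×10⁻⁵ T, B₂ = 1.24×10⁻⁵ T.
Between antiparallel currents both contributions point the same way, so they add. B = B₁ + B₂ = 5.76×10⁻⁵ + 1.24×10⁻⁵ = 7.00×10⁻⁵ T.

B ≈ 70.0 μT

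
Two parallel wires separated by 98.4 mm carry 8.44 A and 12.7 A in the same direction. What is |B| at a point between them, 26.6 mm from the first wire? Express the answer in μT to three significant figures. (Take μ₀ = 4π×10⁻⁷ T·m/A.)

B ≈ 28.1 μT

Each long wire gives B = μ₀I/(2πd). Distances are d₁ = 0.0266 m and d₂ = 0.0718 m.
B₁ = 6.35×10⁻⁵ T, B₂ = 3.54×10⁻⁵ T.
Between parallel currents the two contributions point in opposite directions, so they subtract. B = |B₁ − B₂| = |6.35×10⁻⁵ − 3.54×10⁻⁵| = 2.81×10⁻⁵ T.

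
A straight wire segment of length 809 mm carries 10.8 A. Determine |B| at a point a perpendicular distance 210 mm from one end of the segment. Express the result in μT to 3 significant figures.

B ≈ 4.98 μT

For a finite straight segment, B = (μ₀I/4πd)(sinθ₁ + sinθ₂), where θ₁, θ₂ are the angles from the perpendicular to each end.
The perpendicular foot is at one end, so the two end-offsets along the wire are 0 and L = 0.809 m.
sinθ₁ = 0/√(0²+0.21²) = 0.0000; sinθ₂ = 0.809/√(0.809²+0.21²) = 0.9679.
B = (4π×10⁻⁷ × 10.8) / (4π × 0.21) × (0.0000 + 0.9679) = 4.98×10⁻⁶ T.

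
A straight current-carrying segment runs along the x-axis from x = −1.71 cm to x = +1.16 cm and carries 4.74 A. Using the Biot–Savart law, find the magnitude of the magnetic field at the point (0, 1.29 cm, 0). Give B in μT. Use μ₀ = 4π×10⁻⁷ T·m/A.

For a finite straight segment, B = (μ₀I/4πd)(sinθ₁ + sinθ₂), where θ₁, θ₂ are the angles from the perpendicular to each end.
The perpendicular distance is d = 0.0129 m; the end-offsets along the wire are a = 0.0171 m and b = 0.0116 m.
sinθ₁ = 0.0171/√(0.0171²+0.0129²) = 0.7983; sinθ₂ = 0.0116/√(0.0116²+0.0129²) = 0.6686.
B = (4π×10⁻⁷ × 4.74) / (4π × 0.0129) × (0.7983 + 0.6686) = 5.39×10⁻⁵ T.

B ≈ 53.9 μT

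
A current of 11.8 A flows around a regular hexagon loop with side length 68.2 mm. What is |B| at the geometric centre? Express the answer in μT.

B ≈ 120 μT

Each side is a finite straight segment at perpendicular distance d = a/(2 tan(π/6)) = 0.05906 m from the centre, with end-angles ±π/6.
One side contributes B₁ = (μ₀I/4πd)·2 sin(π/6) = 2.00×10⁻⁵ T.
All 6 sides add in the same direction: B = 6 × 2.00×10⁻⁵ = 1.20×10⁻⁴ T.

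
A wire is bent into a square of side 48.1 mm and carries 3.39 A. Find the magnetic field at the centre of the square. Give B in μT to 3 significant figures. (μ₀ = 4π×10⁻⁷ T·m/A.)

Each side is a finite straight segment at perpendicular distance d = a/(2 tan(π/4)) = 0.02405 m from the centre, with end-angles ±π/4.
One side contributes B₁ = (μ₀I/4πd)·2 sin(π/4) = 1.99×10⁻⁵ T.
All 4 sides add in the same direction: B = 4 × 1.99×10⁻⁵ = 7.97×10⁻⁵ T.

B ≈ 79.7 μT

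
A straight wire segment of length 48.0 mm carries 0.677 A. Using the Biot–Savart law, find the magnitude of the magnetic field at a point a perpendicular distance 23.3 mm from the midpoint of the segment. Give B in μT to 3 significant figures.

B ≈ 4.17 μT

For a finite straight segment, B = (μ₀I/4πd)(sinθ₁ + sinθ₂), where θ₁, θ₂ are the angles from the perpendicular to each end.
The perpendicular from the point meets the wire at its midpoint, so each end is L/2 = 0.024 m away along the wire.
sinθ₁ = 0.024/√(0.024²+0.0233²) = 0.7175; sinθ₂ = 0.024/√(0.024²+0.0233²) = 0.7175.
B = (4π×10⁻⁷ × 0.677) / (4π × 0.0233) × (0.7175 + 0.7175) = 4.17×10⁻⁶ T.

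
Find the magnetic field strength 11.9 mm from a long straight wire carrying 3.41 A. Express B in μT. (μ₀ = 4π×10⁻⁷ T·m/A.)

For an infinitely long straight wire, B = μ₀I/(2πd).
B = (4π×10⁻⁷ × 3.41) / (2π × 0.0119) = 5.73×10⁻⁵ T.

B ≈ 57.3 μT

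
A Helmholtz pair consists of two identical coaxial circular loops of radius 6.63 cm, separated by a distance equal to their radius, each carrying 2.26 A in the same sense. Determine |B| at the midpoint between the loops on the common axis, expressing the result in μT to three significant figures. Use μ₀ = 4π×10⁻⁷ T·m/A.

Each loop contributes B = μ₀IR²/[2(R²+z²)^(3/2)] on the axis, with z measured from that loop.
Loop 1 (z = 0.03315 m): B₁ = 1.53×10⁻⁵ T. Loop 2 (z = 0.03315 m): B₂ = 1.53×10⁻⁵ T.
The fields add: B = B₁ + B₂ = 3.07×10⁻⁵ T.

B ≈ 30.7 μT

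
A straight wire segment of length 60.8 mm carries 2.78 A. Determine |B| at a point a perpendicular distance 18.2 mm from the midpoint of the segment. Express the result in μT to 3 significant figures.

For a finite straight segment, B = (μ₀I/4πd)(sinθ₁ + sinθ₂), where θ₁, θ₂ are the angles from the perpendicular to each end.
The perpendicular from the point meets the wire at its midpoint, so each end is L/2 = 0.0304 m away along the wire.
sinθ₁ = 0.0304/√(0.0304²+0.0182²) = 0.8580; sinθ₂ = 0.0304/√(0.0304²+0.0182²) = 0.8580.
B = (4π×10⁻⁷ × 2.78) / (4π × 0.0182) × (0.8580 + 0.8580) = 2.62×10⁻⁵ T.

B ≈ 26.2 μT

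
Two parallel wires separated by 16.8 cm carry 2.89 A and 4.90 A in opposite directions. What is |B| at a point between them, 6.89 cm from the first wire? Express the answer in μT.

B ≈ 18.3 μT

Each long wire gives B = μ₀I/(2πd). Distances are d₁ = 0.0689 m and d₂ = 0.0991 m.
B₁ = 8.39×10⁻⁶ T, B₂ = 9.89×10⁻⁶ T.
Between antiparallel currents both contributions point the same way, so they add. B = B₁ + B₂ = 8.39×10⁻⁶ + 9.89×10⁻⁶ = 1.83×10⁻⁵ T.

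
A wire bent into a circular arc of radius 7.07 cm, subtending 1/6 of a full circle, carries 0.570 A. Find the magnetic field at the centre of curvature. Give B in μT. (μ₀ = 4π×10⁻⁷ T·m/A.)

The Biot–Savart field of a circular arc at its centre is B = μ₀Iφ/(4πR), with φ = 1.047 rad.
B = (4π×10⁻⁷ × 0.570 × 1.047) / (4π × 0.0707) = 8.44×10⁻⁷ T.

B ≈ 0.844 μT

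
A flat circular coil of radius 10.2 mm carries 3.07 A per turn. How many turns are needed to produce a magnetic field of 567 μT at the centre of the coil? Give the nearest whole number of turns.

N = 3

For an N-turn coil, B = Nμ₀I/(2R). A single turn gives B₁ = 1.89×10⁻⁴ T with R = 0.0102 m.
N = B/B₁ = 5.67×10⁻⁴ / 1.89×10⁻⁴ = 3.00.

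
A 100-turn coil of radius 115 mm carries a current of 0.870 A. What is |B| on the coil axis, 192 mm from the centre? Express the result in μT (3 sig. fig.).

For an N-turn flat coil, B = Nμ₀IR²/[2(R²+z²)^(3/2)] with R = 0.115 m, z = 0.192 m.
B = 100 × 6.45×10⁻⁷ T = 6.45×10⁻⁵ T.

B ≈ 64.5 μT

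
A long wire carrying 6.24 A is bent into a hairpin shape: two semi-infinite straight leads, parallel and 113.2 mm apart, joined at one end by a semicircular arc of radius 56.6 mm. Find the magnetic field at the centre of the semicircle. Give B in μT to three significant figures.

The semicircular arc contributes B_arc = μ₀I·π/(4πR) = μ₀I/(4R) = 3.46×10⁻⁵ T.
Each semi-infinite lead is at perpendicular distance R = 0.0566 m from the centre, with the perpendicular foot at its near end, so it contributes μ₀I/(4πR); both point the same way, together 2.20×10⁻⁵ T.
Arc and leads all point the same direction: B = 3.46×10⁻⁵ + 2.20×10⁻⁵ = 5.67×10⁻⁵ T.

B ≈ 56.7 μT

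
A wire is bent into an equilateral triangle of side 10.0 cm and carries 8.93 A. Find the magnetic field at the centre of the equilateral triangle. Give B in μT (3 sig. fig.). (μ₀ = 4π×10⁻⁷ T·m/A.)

B ≈ 161 μT

Each side is a finite straight segment at perpendicular distance d = a/(2 tan(π/3)) = 0.02887 m from the centre, with end-angles ±π/3.
One side contributes B₁ = (μ₀I/4πd)·2 sin(π/3) = 5.36×10⁻⁵ T.
All 3 sides add in the same direction: B = 3 × 5.36×10⁻⁵ = 1.61×10⁻⁴ T.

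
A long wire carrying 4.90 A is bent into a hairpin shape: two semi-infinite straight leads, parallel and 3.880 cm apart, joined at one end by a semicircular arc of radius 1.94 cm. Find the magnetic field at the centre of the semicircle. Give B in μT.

The semicircular arc contributes B_arc = μ₀I·π/(4πR) = μ₀I/(4R) = 7.93×10⁻⁵ T.
Each semi-infinite lead is at perpendicular distance R = 0.0194 m from the centre, with the perpendicular foot at its near end, so it contributes μ₀I/(4πR); both point the same way, together 5.05×10⁻⁵ T.
Arc and leads all point the same direction: B = 7.93×10⁻⁵ + 5.05×10⁻⁵ = 1.30×10⁻⁴ T.

B ≈ 130 μT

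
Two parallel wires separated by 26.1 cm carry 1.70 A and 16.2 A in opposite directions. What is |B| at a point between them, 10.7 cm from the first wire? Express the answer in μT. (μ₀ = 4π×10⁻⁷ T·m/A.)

B ≈ 24.2 μT

Each long wire gives B = μ₀I/(2πd). Distances are d₁ = 0.107 m and d₂ = 0.154 m.
B₁ = 3.18×10⁻⁶ T, B₂ = 2.10×10⁻⁵ T.
Between antiparallel currents both contributions point the same way, so they add. B = B₁ + B₂ = 3.18×10⁻⁶ + 2.10×10⁻⁵ = 2.42×10⁻⁵ T.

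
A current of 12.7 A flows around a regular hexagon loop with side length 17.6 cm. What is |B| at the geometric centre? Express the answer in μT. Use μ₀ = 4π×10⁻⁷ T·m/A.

Each side is a finite straight segment at perpendicular distance d = a/(2 tan(π/6)) = 0.1524 m from the centre, with end-angles ±π/6.
One side contributes B₁ = (μ₀I/4πd)·2 sin(π/6) = 8.33×10⁻⁶ T.
All 6 sides add in the same direction: B = 6 × 8.33×10⁻⁶ = 5.00×10⁻⁵ T.

B ≈ 50.0 μT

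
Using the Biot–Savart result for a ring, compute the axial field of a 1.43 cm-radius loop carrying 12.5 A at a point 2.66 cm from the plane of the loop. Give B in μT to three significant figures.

B ≈ 58.3 μT

On the axis of a circular loop, B = μ₀IR² / [2(R²+z²)^(3/2)].
R² + z² = (0.0143)² + (0.0266)² = 0.0009121 m², and (R²+z²)^(3/2) = 2.75×10⁻⁵ m³.
B = (4π×10⁻⁷ × 12.5 × 0.0002045) / (2 × 2.75×10⁻⁵) = 5.83×10⁻⁵ T.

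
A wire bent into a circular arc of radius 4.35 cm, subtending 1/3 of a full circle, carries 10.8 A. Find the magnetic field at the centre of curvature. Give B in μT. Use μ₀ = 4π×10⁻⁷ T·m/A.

The Biot–Savart field of a circular arc at its centre is B = μ₀Iφ/(4πR), with φ = 2.094 rad.
B = (4π×10⁻⁷ × 10.8 × 2.094) / (4π × 0.0435) = 5.20×10⁻⁵ T.

B ≈ 52.0 μT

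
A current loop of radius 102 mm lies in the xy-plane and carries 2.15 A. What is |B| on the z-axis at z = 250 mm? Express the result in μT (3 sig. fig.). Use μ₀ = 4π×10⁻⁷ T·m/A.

On the axis of a circular loop, B = μ₀IR² / [2(R²+z²)^(3/2)].
R² + z² = (0.102)² + (0.25)² = 0.0729 m², and (R²+z²)^(3/2) = 1.97×10⁻² m³.
B = (4π×10⁻⁷ × 2.15 × 0.0104) / (2 × 1.97×10⁻²) = 7.14×10⁻⁷ T.

B ≈ 0.714 μT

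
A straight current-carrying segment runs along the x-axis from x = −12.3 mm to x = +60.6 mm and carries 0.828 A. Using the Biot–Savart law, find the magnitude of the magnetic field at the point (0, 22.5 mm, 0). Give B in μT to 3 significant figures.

B ≈ 5.22 μT

For a finite straight segment, B = (μ₀I/4πd)(sinθ₁ + sinθ₂), where θ₁, θ₂ are the angles from the perpendicular to each end.
The perpendicular distance is d = 0.0225 m; the end-offsets along the wire are a = 0.0123 m and b = 0.0606 m.
sinθ₁ = 0.0123/√(0.0123²+0.0225²) = 0.4797; sinθ₂ = 0.0606/√(0.0606²+0.0225²) = 0.9375.
B = (4π×10⁻⁷ × 0.828) / (4π × 0.0225) × (0.4797 + 0.9375) = 5.22×10⁻⁶ T.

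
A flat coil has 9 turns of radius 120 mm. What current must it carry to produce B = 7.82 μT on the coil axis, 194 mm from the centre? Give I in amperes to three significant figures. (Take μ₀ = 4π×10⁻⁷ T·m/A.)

For an N-turn coil, B = Nμ₀IR²/[2(R²+z²)^(3/2)] with R = 0.12 m, z = 0.194 m, so I = 2B(R²+z²)^(3/2)/(Nμ₀R²) = 2 × 7.82×10⁻⁶ × 1.19×10⁻² / (9 × 4π×10⁻⁷ × 0.0144) = 1.14 A.

I ≈ 1.14 A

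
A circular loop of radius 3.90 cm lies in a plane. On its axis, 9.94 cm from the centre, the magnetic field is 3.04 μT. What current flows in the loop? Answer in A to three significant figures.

I ≈ 3.87 A

On the axis of a loop, B = μ₀IR²/[2(R²+z²)^(3/2)], so I = 2B(R²+z²)^(3/2)/(μ₀R²).
R² + z² = 0.001521 + 0.00988 = 0.0114 m²; raised to 3/2 gives 1.22×10⁻³ m³.
I = 2 × 3.04×10⁻⁶ × 1.22×10⁻³ / (1.26×10⁻⁶ × 0.001521) = 3.87 A.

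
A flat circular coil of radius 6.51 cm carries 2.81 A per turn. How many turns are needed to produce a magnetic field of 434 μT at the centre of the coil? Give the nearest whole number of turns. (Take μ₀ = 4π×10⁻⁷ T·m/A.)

For an N-turn coil, B = Nμ₀I/(2R). A single turn gives B₁ = 2.71×10⁻⁵ T with R = 0.0651 m.
N = B/B₁ = 4.34×10⁻⁴ / 2.71×10⁻⁵ = 16.00.

N = 16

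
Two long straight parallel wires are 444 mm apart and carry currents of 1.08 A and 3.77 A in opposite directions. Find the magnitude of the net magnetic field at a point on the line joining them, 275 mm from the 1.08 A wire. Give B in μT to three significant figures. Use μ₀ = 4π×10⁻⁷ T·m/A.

B ≈ 5.25 μT

Each long wire gives B = μ₀I/(2πd). Distances are d₁ = 0.275 m and d₂ = 0.169 m.
B₁ = 7.85×10⁻⁷ T, B₂ = 4.46×10⁻⁶ T.
Between antiparallel currents both contributions point the same way, so they add. B = B₁ + B₂ = 7.85×10⁻⁷ + 4.46×10⁻⁶ = 5.25×10⁻⁶ T.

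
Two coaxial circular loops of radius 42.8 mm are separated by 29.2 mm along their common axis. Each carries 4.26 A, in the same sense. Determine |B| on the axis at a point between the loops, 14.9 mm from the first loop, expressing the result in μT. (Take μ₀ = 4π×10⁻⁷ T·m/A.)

B ≈ 106 μT

Each loop contributes B = μ₀IR²/[2(R²+z²)^(3/2)] on the axis, with z measured from that loop.
Loop 1 (z = 0.0149 m): B₁ = 5.27×10⁻⁵ T. Loop 2 (z = 0.0143 m): B₂ = 5.34×10⁻⁵ T.
The fields add: B = B₁ + B₂ = 1.06×10⁻⁴ T.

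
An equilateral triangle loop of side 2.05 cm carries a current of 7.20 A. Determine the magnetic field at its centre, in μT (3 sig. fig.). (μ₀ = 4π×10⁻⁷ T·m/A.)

Each side is a finite straight segment at perpendicular distance d = a/(2 tan(π/3)) = 0.005918 m from the centre, with end-angles ±π/3.
One side contributes B₁ = (μ₀I/4πd)·2 sin(π/3) = 2.11×10⁻⁴ T.
All 3 sides add in the same direction: B = 3 × 2.11×10⁻⁴ = 6.32×10⁻⁴ T.

B ≈ 632 μT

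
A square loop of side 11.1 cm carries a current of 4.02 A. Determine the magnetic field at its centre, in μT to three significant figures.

Each side is a finite straight segment at perpendicular distance d = a/(2 tan(π/4)) = 0.0555 m from the centre, with end-angles ±π/4.
One side contributes B₁ = (μ₀I/4πd)·2 sin(π/4) = 1.02×10⁻⁵ T.
All 4 sides add in the same direction: B = 4 × 1.02×10⁻⁵ = 4.10×10⁻⁵ T.

B ≈ 41.0 μT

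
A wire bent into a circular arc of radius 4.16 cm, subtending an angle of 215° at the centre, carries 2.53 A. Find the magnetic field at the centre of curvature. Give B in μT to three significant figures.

B ≈ 22.8 μT

The Biot–Savart field of a circular arc at its centre is B = μ₀Iφ/(4πR), with φ = 3.752 rad.
B = (4π×10⁻⁷ × 2.53 × 3.752) / (4π × 0.0416) = 2.28×10⁻⁵ T.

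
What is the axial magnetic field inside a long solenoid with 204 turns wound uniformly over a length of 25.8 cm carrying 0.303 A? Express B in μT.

B ≈ 301 μT

Inside a long solenoid, B = μ₀nI with n = 790.7 turns/m.
B = 4π×10⁻⁷ × 790.7 × 0.303 = 3.01×10⁻⁴ T.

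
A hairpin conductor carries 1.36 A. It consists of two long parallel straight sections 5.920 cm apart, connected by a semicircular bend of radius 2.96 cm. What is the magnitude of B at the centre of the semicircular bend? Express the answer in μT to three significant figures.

B ≈ 23.6 μT

The semicircular arc contributes B_arc = μ₀I·π/(4πR) = μ₀I/(4R) = 1.44×10⁻⁵ T.
Each semi-infinite lead is at perpendicular distance R = 0.0296 m from the centre, with the perpendicular foot at its near end, so it contributes μ₀I/(4πR); both point the same way, together 9.19×10⁻⁶ T.
Arc and leads all point the same direction: B = 1.44×10⁻⁵ + 9.19×10⁻⁶ = 2.36×10⁻⁵ T.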